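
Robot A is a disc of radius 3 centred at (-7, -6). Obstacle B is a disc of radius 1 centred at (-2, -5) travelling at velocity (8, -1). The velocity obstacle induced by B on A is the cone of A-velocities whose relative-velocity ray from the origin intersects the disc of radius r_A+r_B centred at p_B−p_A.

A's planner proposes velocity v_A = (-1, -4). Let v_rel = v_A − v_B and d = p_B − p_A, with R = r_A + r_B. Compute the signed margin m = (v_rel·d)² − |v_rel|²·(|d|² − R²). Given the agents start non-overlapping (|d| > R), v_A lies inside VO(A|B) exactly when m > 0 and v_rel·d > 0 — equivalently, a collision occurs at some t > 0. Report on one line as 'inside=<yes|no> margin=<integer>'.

d = (5, 1),  |d|² = 26;  R = 3+1 = 4,  c = 26−4² = 10
v_rel = (-9, -3),  |v_rel|² = 90;  v_rel·d = (-9)·(5) + (-3)·(1) = -48
90·t² + 96·t + 10 = 0  ⇒  m = (-48)² − 90·10 = 1404
m = 1404 > 0,  v_rel·d = -48 < 0  ⇒  outside

inside=no margin=1404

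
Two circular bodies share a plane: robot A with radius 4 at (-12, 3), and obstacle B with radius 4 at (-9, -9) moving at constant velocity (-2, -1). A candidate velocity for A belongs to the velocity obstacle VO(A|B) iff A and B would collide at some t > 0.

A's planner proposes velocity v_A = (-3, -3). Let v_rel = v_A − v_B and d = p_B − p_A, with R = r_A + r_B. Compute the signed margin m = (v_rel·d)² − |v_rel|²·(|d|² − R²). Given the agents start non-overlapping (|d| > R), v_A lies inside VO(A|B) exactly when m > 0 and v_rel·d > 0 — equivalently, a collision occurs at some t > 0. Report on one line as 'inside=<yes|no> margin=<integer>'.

d = (3, -12),  |d|² = 153;  R = 4+4 = 8,  c = 153−8² = 89
v_rel = (-1, -2),  |v_rel|² = 5;  v_rel·d = (-1)·(3) + (-2)·(-12) = 21
5·t² − 42·t + 89 = 0  ⇒  m = 21² − 5·89 = -4
m = -4 < 0,  v_rel·d = 21 > 0  ⇒  outside

inside=no margin=-4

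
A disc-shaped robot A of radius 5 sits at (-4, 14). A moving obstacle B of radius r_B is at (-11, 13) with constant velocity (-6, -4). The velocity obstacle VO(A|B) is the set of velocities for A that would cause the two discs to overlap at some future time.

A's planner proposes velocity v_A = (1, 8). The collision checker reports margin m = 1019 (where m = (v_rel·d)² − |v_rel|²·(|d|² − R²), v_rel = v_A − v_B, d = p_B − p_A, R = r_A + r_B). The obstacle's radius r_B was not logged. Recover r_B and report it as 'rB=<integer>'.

m = 1019
d = (-7, -1);  v_rel = (7, 12),  |v_rel|² = 193
v_rel×d = (7)·(-1) − (12)·(-7) = 77
since m = R²·193 − 77²:  R² = (5929 + 1019) / 193 = 36
R = √36 = 6  ⇒  r_B = 6 − 5 = 1

rB=1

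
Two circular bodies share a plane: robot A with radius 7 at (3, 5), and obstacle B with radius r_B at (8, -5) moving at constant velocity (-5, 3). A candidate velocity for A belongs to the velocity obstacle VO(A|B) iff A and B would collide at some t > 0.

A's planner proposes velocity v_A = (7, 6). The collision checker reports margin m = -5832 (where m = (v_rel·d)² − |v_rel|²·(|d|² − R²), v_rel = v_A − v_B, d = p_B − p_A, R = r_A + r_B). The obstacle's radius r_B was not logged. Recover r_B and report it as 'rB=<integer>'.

m = -5832
d = (5, -10);  v_rel = (12, 3),  |v_rel|² = 153
v_rel×d = (12)·(-10) − (3)·(5) = -135
since m = R²·153 − (-135)²:  R² = (18225 + -5832) / 153 = 81
R = √81 = 9  ⇒  r_B = 9 − 7 = 2

rB=2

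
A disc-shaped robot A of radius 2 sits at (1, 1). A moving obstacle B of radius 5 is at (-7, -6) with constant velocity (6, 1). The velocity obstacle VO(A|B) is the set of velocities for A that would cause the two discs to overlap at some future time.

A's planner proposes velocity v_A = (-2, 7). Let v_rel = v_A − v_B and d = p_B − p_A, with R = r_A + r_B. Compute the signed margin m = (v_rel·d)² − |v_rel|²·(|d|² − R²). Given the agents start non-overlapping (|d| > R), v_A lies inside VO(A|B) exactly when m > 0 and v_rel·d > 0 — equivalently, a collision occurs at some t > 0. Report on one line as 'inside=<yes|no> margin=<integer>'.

d = (-8, -7),  |d|² = 113;  R = 2+5 = 7,  c = 113−7² = 64
v_rel = (-8, 6),  |v_rel|² = 100;  v_rel·d = (-8)·(-8) + (6)·(-7) = 22
100·t² − 44·t + 64 = 0  ⇒  m = 22² − 100·64 = -5916
m = -5916 < 0,  v_rel·d = 22 > 0  ⇒  outside

inside=no margin=-5916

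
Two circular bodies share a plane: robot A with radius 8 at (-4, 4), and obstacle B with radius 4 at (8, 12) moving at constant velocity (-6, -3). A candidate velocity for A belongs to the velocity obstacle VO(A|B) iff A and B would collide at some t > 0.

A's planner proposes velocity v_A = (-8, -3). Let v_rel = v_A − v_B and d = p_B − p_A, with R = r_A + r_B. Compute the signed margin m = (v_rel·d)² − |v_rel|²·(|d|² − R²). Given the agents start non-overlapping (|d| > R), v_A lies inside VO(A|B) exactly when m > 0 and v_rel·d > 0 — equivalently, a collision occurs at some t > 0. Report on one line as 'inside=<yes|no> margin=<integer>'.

d = (12, 8),  |d|² = 208;  R = 8+4 = 12,  c = 208−12² = 64
v_rel = (-2, 0),  |v_rel|² = 4;  v_rel·d = (-2)·(12) + (0)·(8) = -24
4·t² + 48·t + 64 = 0  ⇒  m = (-24)² − 4·64 = 320
m = 320 > 0,  v_rel·d = -24 < 0  ⇒  outside

inside=no margin=320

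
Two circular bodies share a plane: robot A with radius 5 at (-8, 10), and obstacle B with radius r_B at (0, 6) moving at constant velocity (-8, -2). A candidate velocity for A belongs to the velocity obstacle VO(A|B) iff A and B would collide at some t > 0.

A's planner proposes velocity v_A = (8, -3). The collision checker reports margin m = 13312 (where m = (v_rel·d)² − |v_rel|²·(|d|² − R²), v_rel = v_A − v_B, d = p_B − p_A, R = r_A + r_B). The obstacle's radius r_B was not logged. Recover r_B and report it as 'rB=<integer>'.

m = 13312
d = (8, -4);  v_rel = (16, -1),  |v_rel|² = 257
v_rel×d = (16)·(-4) − (-1)·(8) = -56
since m = R²·257 − (-56)²:  R² = (3136 + 13312) / 257 = 64
R = √64 = 8  ⇒  r_B = 8 − 5 = 3

rB=3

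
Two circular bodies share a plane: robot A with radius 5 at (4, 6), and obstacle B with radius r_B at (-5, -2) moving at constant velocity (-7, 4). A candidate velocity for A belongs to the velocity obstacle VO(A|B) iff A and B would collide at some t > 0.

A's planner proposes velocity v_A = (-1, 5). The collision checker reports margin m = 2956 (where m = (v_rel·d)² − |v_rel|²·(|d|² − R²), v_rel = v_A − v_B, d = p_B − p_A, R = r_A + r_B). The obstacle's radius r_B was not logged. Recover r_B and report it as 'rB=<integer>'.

m = 2956
d = (-9, -8);  v_rel = (6, 1),  |v_rel|² = 37
v_rel×d = (6)·(-8) − (1)·(-9) = -39
since m = R²·37 − (-39)²:  R² = (1521 + 2956) / 37 = 121
R = √121 = 11  ⇒  r_B = 11 − 5 = 6

rB=6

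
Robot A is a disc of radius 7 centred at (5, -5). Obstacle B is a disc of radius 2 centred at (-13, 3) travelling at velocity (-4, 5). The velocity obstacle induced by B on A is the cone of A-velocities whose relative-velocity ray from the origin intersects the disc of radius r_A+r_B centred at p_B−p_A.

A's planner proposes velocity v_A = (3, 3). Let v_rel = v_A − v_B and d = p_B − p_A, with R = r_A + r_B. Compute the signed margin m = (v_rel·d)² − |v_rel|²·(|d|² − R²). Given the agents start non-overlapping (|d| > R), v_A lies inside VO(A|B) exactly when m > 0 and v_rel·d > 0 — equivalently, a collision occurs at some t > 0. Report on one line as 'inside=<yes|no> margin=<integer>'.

d = (-18, 8),  |d|² = 388;  R = 7+2 = 9,  c = 388−9² = 307
v_rel = (7, -2),  |v_rel|² = 53;  v_rel·d = (7)·(-18) + (-2)·(8) = -142
53·t² + 284·t + 307 = 0  ⇒  m = (-142)² − 53·307 = 3893
m = 3893 > 0,  v_rel·d = -142 < 0  ⇒  outside

inside=no margin=3893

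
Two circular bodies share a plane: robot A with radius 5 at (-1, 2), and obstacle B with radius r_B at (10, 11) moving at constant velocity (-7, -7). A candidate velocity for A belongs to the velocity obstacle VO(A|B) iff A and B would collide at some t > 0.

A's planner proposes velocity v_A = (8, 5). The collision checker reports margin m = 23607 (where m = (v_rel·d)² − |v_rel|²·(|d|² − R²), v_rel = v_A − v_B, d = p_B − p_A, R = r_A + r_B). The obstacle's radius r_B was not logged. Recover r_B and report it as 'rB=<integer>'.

m = 23607
d = (11, 9);  v_rel = (15, 12),  |v_rel|² = 369
v_rel×d = (15)·(9) − (12)·(11) = 3
since m = R²·369 − 3²:  R² = (9 + 23607) / 369 = 64
R = √64 = 8  ⇒  r_B = 8 − 5 = 3

rB=3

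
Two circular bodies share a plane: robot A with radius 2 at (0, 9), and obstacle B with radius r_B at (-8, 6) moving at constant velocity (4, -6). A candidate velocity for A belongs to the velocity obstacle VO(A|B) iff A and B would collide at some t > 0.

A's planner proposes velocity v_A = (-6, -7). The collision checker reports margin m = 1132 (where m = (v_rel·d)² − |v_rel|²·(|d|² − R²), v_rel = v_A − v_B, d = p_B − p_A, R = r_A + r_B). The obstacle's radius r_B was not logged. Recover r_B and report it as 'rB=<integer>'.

m = 1132
d = (-8, -3);  v_rel = (-10, -1),  |v_rel|² = 101
v_rel×d = (-10)·(-3) − (-1)·(-8) = 22
since m = R²·101 − 22²:  R² = (484 + 1132) / 101 = 16
R = √16 = 4  ⇒  r_B = 4 − 2 = 2

rB=2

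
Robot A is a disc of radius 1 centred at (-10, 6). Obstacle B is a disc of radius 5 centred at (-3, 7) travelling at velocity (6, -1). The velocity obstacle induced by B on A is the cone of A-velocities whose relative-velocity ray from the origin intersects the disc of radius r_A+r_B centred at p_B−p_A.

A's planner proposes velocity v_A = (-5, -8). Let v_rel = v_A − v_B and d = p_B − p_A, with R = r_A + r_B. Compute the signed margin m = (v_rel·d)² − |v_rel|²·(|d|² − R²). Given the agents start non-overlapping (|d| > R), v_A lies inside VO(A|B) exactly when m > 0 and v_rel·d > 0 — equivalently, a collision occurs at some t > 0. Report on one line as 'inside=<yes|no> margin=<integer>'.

d = (7, 1),  |d|² = 50;  R = 1+5 = 6,  c = 50−6² = 14
v_rel = (-11, -7),  |v_rel|² = 170;  v_rel·d = (-11)·(7) + (-7)·(1) = -84
170·t² + 168·t + 14 = 0  ⇒  m = (-84)² − 170·14 = 4676
m = 4676 > 0,  v_rel·d = -84 < 0  ⇒  outside

inside=no margin=4676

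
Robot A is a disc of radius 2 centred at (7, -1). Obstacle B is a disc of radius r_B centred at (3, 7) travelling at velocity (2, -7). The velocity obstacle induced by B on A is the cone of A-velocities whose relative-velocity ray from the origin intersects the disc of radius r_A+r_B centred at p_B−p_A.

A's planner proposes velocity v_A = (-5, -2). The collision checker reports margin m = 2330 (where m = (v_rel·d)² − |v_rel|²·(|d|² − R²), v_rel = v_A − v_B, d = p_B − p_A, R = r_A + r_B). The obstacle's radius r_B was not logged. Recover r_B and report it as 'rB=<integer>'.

m = 2330
d = (-4, 8);  v_rel = (-7, 5),  |v_rel|² = 74
v_rel×d = (-7)·(8) − (5)·(-4) = -36
since m = R²·74 − (-36)²:  R² = (1296 + 2330) / 74 = 49
R = √49 = 7  ⇒  r_B = 7 − 2 = 5

rB=5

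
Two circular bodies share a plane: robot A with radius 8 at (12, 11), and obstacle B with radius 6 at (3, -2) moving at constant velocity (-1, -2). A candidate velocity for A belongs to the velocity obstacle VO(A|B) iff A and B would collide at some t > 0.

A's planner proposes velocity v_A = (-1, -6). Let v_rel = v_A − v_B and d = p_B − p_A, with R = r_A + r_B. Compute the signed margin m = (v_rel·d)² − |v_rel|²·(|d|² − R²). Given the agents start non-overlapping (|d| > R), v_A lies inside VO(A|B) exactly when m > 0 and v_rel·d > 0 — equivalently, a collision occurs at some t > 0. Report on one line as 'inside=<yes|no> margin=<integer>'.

d = (-9, -13),  |d|² = 250;  R = 8+6 = 14,  c = 250−14² = 54
v_rel = (0, -4),  |v_rel|² = 16;  v_rel·d = (0)·(-9) + (-4)·(-13) = 52
16·t² − 104·t + 54 = 0  ⇒  m = 52² − 16·54 = 1840
m = 1840 > 0,  v_rel·d = 52 > 0  ⇒  inside

inside=yes margin=1840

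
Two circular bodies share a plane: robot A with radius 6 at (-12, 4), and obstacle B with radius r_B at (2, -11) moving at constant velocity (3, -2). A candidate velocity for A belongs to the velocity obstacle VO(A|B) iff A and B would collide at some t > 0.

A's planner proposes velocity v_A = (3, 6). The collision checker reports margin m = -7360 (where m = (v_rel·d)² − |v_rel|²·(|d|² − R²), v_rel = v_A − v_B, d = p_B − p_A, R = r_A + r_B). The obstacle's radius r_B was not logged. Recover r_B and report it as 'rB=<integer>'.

m = -7360
d = (14, -15);  v_rel = (0, 8),  |v_rel|² = 64
v_rel×d = (0)·(-15) − (8)·(14) = -112
since m = R²·64 − (-112)²:  R² = (12544 + -7360) / 64 = 81
R = √81 = 9  ⇒  r_B = 9 − 6 = 3

rB=3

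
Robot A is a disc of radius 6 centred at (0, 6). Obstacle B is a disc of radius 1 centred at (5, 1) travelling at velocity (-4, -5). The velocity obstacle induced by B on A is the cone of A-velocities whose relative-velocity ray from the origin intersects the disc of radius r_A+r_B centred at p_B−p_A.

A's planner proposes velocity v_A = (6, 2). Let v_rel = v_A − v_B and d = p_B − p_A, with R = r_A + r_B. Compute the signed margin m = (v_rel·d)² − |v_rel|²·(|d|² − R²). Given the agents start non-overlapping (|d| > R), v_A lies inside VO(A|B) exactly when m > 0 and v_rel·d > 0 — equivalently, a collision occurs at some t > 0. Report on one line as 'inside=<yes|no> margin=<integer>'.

d = (5, -5),  |d|² = 50;  R = 6+1 = 7,  c = 50−7² = 1
v_rel = (10, 7),  |v_rel|² = 149;  v_rel·d = (10)·(5) + (7)·(-5) = 15
149·t² − 30·t + 1 = 0  ⇒  m = 15² − 149·1 = 76
m = 76 > 0,  v_rel·d = 15 > 0  ⇒  inside

inside=yes margin=76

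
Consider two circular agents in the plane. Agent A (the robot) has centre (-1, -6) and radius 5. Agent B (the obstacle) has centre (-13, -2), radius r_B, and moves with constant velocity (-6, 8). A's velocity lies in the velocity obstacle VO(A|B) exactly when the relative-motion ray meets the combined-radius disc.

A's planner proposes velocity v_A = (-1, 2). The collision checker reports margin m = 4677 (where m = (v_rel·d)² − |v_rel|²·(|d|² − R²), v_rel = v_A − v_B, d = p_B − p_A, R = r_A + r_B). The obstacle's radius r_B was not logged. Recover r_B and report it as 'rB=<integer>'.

m = 4677
d = (-12, 4);  v_rel = (5, -6),  |v_rel|² = 61
v_rel×d = (5)·(4) − (-6)·(-12) = -52
since m = R²·61 − (-52)²:  R² = (2704 + 4677) / 61 = 121
R = √121 = 11  ⇒  r_B = 11 − 5 = 6

rB=6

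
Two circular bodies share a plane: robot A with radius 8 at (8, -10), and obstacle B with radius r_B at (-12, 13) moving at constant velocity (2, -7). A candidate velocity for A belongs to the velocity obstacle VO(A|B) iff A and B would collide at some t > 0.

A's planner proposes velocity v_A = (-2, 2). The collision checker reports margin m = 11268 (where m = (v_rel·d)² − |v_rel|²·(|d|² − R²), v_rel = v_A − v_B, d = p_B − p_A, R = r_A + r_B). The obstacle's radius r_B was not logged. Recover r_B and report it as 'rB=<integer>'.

m = 11268
d = (-20, 23);  v_rel = (-4, 9),  |v_rel|² = 97
v_rel×d = (-4)·(23) − (9)·(-20) = 88
since m = R²·97 − 88²:  R² = (7744 + 11268) / 97 = 196
R = √196 = 14  ⇒  r_B = 14 − 8 = 6

rB=6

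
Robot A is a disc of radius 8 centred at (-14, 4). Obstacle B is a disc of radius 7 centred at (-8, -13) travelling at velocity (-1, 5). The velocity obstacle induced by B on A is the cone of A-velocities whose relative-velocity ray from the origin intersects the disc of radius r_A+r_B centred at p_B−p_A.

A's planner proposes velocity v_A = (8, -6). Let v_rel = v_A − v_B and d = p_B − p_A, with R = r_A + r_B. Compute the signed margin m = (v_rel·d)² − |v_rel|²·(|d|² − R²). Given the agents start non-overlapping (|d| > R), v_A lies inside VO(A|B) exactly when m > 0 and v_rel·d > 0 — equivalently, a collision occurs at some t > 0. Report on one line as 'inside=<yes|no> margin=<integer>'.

d = (6, -17),  |d|² = 325;  R = 8+7 = 15,  c = 325−15² = 100
v_rel = (9, -11),  |v_rel|² = 202;  v_rel·d = (9)·(6) + (-11)·(-17) = 241
202·t² − 482·t + 100 = 0  ⇒  m = 241² − 202·100 = 37881
m = 37881 > 0,  v_rel·d = 241 > 0  ⇒  inside

inside=yes margin=37881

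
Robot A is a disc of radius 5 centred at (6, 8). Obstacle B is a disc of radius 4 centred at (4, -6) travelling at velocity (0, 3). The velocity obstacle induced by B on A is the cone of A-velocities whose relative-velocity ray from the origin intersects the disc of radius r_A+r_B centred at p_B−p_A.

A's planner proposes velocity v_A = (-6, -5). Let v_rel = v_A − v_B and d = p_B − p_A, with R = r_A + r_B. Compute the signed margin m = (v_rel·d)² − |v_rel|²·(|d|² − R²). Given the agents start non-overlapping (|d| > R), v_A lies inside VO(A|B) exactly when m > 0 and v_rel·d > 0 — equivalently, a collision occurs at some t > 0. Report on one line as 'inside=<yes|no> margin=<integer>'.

d = (-2, -14),  |d|² = 200;  R = 5+4 = 9,  c = 200−9² = 119
v_rel = (-6, -8),  |v_rel|² = 100;  v_rel·d = (-6)·(-2) + (-8)·(-14) = 124
100·t² − 248·t + 119 = 0  ⇒  m = 124² − 100·119 = 3476
m = 3476 > 0,  v_rel·d = 124 > 0  ⇒  inside

inside=yes margin=3476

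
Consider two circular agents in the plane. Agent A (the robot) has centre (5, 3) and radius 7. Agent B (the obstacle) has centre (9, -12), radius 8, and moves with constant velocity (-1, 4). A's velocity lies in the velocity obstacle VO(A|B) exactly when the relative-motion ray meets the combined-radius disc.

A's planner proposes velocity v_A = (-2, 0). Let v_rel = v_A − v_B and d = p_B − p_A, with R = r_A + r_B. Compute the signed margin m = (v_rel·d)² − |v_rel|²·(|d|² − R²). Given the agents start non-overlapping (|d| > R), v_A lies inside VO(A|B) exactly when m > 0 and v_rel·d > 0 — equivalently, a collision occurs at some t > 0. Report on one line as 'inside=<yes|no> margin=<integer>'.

d = (4, -15),  |d|² = 241;  R = 7+8 = 15,  c = 241−15² = 16
v_rel = (-1, -4),  |v_rel|² = 17;  v_rel·d = (-1)·(4) + (-4)·(-15) = 56
17·t² − 112·t + 16 = 0  ⇒  m = 56² − 17·16 = 2864
m = 2864 > 0,  v_rel·d = 56 > 0  ⇒  inside

inside=yes margin=2864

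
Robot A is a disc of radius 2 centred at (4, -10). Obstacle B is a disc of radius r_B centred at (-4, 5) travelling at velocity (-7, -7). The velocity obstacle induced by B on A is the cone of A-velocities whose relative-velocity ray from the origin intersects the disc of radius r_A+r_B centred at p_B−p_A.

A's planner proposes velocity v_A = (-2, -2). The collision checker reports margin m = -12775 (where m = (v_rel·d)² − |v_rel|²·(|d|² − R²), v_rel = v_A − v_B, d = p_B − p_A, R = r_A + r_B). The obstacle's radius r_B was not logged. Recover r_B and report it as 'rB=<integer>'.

m = -12775
d = (-8, 15);  v_rel = (5, 5),  |v_rel|² = 50
v_rel×d = (5)·(15) − (5)·(-8) = 115
since m = R²·50 − 115²:  R² = (13225 + -12775) / 50 = 9
R = √9 = 3  ⇒  r_B = 3 − 2 = 1

rB=1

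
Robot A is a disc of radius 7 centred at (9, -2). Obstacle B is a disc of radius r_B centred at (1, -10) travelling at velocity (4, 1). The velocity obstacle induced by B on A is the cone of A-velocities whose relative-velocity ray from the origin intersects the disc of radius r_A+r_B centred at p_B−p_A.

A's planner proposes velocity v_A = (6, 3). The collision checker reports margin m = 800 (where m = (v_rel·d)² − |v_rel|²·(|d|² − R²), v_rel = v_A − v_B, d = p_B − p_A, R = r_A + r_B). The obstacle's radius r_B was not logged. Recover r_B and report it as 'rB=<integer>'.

m = 800
d = (-8, -8);  v_rel = (2, 2),  |v_rel|² = 8
v_rel×d = (2)·(-8) − (2)·(-8) = 0
since m = R²·8 − 0²:  R² = (0 + 800) / 8 = 100
R = √100 = 10  ⇒  r_B = 10 − 7 = 3

rB=3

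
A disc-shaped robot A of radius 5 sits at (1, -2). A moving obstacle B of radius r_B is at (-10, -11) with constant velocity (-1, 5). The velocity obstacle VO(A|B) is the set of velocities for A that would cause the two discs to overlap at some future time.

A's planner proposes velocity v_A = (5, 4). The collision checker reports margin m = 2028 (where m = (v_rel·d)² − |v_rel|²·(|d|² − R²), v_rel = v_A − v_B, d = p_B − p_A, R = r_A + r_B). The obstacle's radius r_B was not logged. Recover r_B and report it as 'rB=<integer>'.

m = 2028
d = (-11, -9);  v_rel = (6, -1),  |v_rel|² = 37
v_rel×d = (6)·(-9) − (-1)·(-11) = -65
since m = R²·37 − (-65)²:  R² = (4225 + 2028) / 37 = 169
R = √169 = 13  ⇒  r_B = 13 − 5 = 8

rB=8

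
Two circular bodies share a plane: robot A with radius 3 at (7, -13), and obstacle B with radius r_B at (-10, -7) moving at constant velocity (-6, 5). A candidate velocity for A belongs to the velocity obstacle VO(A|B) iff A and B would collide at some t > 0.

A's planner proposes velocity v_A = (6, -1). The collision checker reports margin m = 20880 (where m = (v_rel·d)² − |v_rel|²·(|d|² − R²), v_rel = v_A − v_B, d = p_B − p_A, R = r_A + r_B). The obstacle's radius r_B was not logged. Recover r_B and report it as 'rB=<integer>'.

m = 20880
d = (-17, 6);  v_rel = (12, -6),  |v_rel|² = 180
v_rel×d = (12)·(6) − (-6)·(-17) = -30
since m = R²·180 − (-30)²:  R² = (900 + 20880) / 180 = 121
R = √121 = 11  ⇒  r_B = 11 − 3 = 8

rB=8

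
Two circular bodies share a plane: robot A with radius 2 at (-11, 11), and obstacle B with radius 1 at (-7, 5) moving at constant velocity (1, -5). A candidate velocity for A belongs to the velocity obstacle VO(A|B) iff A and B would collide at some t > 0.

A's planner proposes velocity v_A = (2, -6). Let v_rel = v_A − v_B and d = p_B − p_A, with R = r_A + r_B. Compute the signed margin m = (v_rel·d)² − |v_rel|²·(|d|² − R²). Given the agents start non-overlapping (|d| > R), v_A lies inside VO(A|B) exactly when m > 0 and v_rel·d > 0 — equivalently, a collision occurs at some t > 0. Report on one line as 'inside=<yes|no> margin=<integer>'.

d = (4, -6),  |d|² = 52;  R = 2+1 = 3,  c = 52−3² = 43
v_rel = (1, -1),  |v_rel|² = 2;  v_rel·d = (1)·(4) + (-1)·(-6) = 10
2·t² − 20·t + 43 = 0  ⇒  m = 10² − 2·43 = 14
m = 14 > 0,  v_rel·d = 10 > 0  ⇒  inside

inside=yes margin=14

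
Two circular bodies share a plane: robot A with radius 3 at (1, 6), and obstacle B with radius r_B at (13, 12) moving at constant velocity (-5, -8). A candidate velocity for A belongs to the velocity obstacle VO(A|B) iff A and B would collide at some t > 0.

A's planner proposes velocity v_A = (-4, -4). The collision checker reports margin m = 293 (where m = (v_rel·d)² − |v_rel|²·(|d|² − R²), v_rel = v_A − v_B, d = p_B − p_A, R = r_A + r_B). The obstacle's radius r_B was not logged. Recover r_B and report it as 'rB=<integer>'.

m = 293
d = (12, 6);  v_rel = (1, 4),  |v_rel|² = 17
v_rel×d = (1)·(6) − (4)·(12) = -42
since m = R²·17 − (-42)²:  R² = (1764 + 293) / 17 = 121
R = √121 = 11  ⇒  r_B = 11 − 3 = 8

rB=8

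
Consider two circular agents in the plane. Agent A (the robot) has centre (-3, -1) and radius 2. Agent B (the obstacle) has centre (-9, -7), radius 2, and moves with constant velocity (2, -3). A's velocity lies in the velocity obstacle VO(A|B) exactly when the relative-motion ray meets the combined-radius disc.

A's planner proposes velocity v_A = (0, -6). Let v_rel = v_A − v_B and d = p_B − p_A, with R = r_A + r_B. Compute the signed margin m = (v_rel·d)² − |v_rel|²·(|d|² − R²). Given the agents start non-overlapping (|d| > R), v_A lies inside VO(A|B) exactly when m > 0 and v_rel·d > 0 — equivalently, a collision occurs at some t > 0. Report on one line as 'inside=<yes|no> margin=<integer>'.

d = (-6, -6),  |d|² = 72;  R = 2+2 = 4,  c = 72−4² = 56
v_rel = (-2, -3),  |v_rel|² = 13;  v_rel·d = (-2)·(-6) + (-3)·(-6) = 30
13·t² − 60·t + 56 = 0  ⇒  m = 30² − 13·56 = 172
m = 172 > 0,  v_rel·d = 30 > 0  ⇒  inside

inside=yes margin=172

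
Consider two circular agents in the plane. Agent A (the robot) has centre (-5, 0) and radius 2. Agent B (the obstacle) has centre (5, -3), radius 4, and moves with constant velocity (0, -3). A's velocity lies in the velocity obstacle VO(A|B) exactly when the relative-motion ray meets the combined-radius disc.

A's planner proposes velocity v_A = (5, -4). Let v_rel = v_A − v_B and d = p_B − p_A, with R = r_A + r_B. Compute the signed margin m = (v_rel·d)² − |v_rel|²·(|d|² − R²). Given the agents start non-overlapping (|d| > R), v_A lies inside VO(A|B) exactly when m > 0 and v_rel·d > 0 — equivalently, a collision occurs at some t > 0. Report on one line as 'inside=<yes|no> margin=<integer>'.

d = (10, -3),  |d|² = 109;  R = 2+4 = 6,  c = 109−6² = 73
v_rel = (5, -1),  |v_rel|² = 26;  v_rel·d = (5)·(10) + (-1)·(-3) = 53
26·t² − 106·t + 73 = 0  ⇒  m = 53² − 26·73 = 911
m = 911 > 0,  v_rel·d = 53 > 0  ⇒  inside

inside=yes margin=911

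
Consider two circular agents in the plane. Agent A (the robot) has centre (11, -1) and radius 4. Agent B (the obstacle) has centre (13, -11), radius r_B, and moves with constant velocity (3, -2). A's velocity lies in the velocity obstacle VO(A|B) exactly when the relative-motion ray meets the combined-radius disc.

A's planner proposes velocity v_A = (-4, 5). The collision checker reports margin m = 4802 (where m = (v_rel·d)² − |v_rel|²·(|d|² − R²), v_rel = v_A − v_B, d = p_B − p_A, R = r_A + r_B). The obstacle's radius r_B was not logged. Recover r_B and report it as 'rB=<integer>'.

m = 4802
d = (2, -10);  v_rel = (-7, 7),  |v_rel|² = 98
v_rel×d = (-7)·(-10) − (7)·(2) = 56
since m = R²·98 − 56²:  R² = (3136 + 4802) / 98 = 81
R = √81 = 9  ⇒  r_B = 9 − 4 = 5

rB=5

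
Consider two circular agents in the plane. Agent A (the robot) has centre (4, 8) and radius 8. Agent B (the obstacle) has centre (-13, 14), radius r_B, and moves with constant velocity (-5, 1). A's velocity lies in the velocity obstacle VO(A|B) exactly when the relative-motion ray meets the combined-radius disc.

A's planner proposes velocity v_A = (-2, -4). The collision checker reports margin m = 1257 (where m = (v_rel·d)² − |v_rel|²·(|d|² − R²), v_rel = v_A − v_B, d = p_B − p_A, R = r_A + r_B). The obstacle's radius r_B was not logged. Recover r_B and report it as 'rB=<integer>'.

m = 1257
d = (-17, 6);  v_rel = (3, -5),  |v_rel|² = 34
v_rel×d = (3)·(6) − (-5)·(-17) = -67
since m = R²·34 − (-67)²:  R² = (4489 + 1257) / 34 = 169
R = √169 = 13  ⇒  r_B = 13 − 8 = 5

rB=5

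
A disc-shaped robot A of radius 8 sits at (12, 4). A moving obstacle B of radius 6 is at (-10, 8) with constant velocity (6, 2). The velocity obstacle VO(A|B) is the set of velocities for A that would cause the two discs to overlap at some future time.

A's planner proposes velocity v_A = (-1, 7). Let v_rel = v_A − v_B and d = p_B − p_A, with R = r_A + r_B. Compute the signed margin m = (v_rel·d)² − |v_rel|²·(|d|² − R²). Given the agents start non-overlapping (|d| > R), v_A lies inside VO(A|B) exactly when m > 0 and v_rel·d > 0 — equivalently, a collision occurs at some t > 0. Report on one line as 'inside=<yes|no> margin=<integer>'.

d = (-22, 4),  |d|² = 500;  R = 8+6 = 14,  c = 500−14² = 304
v_rel = (-7, 5),  |v_rel|² = 74;  v_rel·d = (-7)·(-22) + (5)·(4) = 174
74·t² − 348·t + 304 = 0  ⇒  m = 174² − 74·304 = 7780
m = 7780 > 0,  v_rel·d = 174 > 0  ⇒  inside

inside=yes margin=7780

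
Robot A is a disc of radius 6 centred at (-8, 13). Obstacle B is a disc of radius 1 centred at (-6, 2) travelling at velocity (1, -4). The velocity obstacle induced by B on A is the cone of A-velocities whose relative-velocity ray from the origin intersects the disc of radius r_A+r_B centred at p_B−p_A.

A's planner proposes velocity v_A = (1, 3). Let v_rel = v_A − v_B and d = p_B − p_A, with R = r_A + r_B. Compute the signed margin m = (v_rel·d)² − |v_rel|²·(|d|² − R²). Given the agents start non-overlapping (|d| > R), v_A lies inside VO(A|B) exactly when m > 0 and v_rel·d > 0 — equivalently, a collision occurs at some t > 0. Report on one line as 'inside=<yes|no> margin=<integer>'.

d = (2, -11),  |d|² = 125;  R = 6+1 = 7,  c = 125−7² = 76
v_rel = (0, 7),  |v_rel|² = 49;  v_rel·d = (0)·(2) + (7)·(-11) = -77
49·t² + 154·t + 76 = 0  ⇒  m = (-77)² − 49·76 = 2205
m = 2205 > 0,  v_rel·d = -77 < 0  ⇒  outside

inside=no margin=2205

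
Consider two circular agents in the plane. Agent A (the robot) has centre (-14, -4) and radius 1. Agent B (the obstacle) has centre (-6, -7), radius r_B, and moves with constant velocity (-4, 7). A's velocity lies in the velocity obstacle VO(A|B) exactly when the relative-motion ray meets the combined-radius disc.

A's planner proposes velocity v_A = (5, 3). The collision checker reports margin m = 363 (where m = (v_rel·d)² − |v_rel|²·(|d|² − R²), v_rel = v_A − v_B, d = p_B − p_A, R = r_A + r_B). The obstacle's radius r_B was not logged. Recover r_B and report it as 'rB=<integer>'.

m = 363
d = (8, -3);  v_rel = (9, -4),  |v_rel|² = 97
v_rel×d = (9)·(-3) − (-4)·(8) = 5
since m = R²·97 − 5²:  R² = (25 + 363) / 97 = 4
R = √4 = 2  ⇒  r_B = 2 − 1 = 1

rB=1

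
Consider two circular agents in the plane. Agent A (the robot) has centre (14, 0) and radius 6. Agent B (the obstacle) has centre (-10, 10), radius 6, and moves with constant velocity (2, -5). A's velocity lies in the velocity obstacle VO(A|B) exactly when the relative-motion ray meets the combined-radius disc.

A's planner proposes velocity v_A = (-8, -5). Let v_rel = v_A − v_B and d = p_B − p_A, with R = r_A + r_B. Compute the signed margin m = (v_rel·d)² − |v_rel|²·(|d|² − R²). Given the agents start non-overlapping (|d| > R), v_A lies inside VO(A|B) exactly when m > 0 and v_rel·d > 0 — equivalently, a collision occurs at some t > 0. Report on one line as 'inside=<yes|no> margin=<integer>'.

d = (-24, 10),  |d|² = 676;  R = 6+6 = 12,  c = 676−12² = 532
v_rel = (-10, 0),  |v_rel|² = 100;  v_rel·d = (-10)·(-24) + (0)·(10) = 240
100·t² − 480·t + 532 = 0  ⇒  m = 240² − 100·532 = 4400
m = 4400 > 0,  v_rel·d = 240 > 0  ⇒  inside

inside=yes margin=4400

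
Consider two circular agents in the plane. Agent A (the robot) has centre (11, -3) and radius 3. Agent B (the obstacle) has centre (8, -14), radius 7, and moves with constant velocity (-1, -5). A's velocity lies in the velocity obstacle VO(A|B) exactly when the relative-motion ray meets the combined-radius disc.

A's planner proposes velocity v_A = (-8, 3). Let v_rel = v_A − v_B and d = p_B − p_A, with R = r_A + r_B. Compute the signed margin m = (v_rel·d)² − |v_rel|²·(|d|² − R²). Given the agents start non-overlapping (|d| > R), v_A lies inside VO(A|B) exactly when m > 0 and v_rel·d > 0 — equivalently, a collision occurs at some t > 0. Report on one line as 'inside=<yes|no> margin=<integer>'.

d = (-3, -11),  |d|² = 130;  R = 3+7 = 10,  c = 130−10² = 30
v_rel = (-7, 8),  |v_rel|² = 113;  v_rel·d = (-7)·(-3) + (8)·(-11) = -67
113·t² + 134·t + 30 = 0  ⇒  m = (-67)² − 113·30 = 1099
m = 1099 > 0,  v_rel·d = -67 < 0  ⇒  outside

inside=no margin=1099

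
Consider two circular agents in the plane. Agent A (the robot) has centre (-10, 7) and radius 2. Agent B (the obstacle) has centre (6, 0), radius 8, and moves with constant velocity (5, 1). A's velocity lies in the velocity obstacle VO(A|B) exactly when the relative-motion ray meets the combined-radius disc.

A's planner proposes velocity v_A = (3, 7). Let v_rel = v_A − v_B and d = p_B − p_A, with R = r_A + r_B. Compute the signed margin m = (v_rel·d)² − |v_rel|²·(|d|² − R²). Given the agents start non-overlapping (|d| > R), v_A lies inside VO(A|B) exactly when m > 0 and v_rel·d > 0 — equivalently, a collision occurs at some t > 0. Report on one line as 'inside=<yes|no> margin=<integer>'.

d = (16, -7),  |d|² = 305;  R = 2+8 = 10,  c = 305−10² = 205
v_rel = (-2, 6),  |v_rel|² = 40;  v_rel·d = (-2)·(16) + (6)·(-7) = -74
40·t² + 148·t + 205 = 0  ⇒  m = (-74)² − 40·205 = -2724
m = -2724 < 0,  v_rel·d = -74 < 0  ⇒  outside

inside=no margin=-2724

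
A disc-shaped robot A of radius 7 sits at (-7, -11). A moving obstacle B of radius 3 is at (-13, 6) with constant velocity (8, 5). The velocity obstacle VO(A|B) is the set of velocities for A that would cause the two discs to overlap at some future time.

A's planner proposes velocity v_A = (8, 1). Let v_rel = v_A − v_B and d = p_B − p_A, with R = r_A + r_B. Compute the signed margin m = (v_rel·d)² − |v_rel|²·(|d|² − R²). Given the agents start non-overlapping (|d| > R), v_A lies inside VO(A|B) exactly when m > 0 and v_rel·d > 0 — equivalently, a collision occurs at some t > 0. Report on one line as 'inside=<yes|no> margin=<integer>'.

d = (-6, 17),  |d|² = 325;  R = 7+3 = 10,  c = 325−10² = 225
v_rel = (0, -4),  |v_rel|² = 16;  v_rel·d = (0)·(-6) + (-4)·(17) = -68
16·t² + 136·t + 225 = 0  ⇒  m = (-68)² − 16·225 = 1024
m = 1024 > 0,  v_rel·d = -68 < 0  ⇒  outside

inside=no margin=1024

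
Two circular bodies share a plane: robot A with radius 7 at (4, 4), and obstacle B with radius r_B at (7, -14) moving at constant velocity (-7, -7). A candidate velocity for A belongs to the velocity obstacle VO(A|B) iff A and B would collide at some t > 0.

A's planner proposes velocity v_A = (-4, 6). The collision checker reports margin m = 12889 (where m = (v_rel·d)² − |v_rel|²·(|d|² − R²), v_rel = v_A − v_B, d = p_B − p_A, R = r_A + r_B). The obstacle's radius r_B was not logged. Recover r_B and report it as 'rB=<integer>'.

m = 12889
d = (3, -18);  v_rel = (3, 13),  |v_rel|² = 178
v_rel×d = (3)·(-18) − (13)·(3) = -93
since m = R²·178 − (-93)²:  R² = (8649 + 12889) / 178 = 121
R = √121 = 11  ⇒  r_B = 11 − 7 = 4

rB=4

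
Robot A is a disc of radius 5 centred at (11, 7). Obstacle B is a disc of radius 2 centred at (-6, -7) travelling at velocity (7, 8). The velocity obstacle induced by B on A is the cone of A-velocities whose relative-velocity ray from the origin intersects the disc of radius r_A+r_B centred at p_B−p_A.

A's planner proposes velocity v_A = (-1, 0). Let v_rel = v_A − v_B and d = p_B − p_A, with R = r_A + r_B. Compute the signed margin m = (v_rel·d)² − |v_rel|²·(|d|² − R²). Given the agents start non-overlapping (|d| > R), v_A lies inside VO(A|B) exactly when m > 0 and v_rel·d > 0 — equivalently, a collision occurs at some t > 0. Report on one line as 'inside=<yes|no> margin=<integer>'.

d = (-17, -14),  |d|² = 485;  R = 5+2 = 7,  c = 485−7² = 436
v_rel = (-8, -8),  |v_rel|² = 128;  v_rel·d = (-8)·(-17) + (-8)·(-14) = 248
128·t² − 496·t + 436 = 0  ⇒  m = 248² − 128·436 = 5696
m = 5696 > 0,  v_rel·d = 248 > 0  ⇒  inside

inside=yes margin=5696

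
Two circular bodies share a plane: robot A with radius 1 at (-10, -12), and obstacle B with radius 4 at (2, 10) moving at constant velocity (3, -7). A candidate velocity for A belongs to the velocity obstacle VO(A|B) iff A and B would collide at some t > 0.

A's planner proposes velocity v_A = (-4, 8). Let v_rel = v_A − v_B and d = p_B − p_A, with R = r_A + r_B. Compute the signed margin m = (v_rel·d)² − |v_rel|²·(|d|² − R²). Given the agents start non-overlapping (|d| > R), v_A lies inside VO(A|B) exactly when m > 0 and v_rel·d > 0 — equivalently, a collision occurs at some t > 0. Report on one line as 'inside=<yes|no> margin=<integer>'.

d = (12, 22),  |d|² = 628;  R = 1+4 = 5,  c = 628−5² = 603
v_rel = (-7, 15),  |v_rel|² = 274;  v_rel·d = (-7)·(12) + (15)·(22) = 246
274·t² − 492·t + 603 = 0  ⇒  m = 246² − 274·603 = -104706
m = -104706 < 0,  v_rel·d = 246 > 0  ⇒  outside

inside=no margin=-104706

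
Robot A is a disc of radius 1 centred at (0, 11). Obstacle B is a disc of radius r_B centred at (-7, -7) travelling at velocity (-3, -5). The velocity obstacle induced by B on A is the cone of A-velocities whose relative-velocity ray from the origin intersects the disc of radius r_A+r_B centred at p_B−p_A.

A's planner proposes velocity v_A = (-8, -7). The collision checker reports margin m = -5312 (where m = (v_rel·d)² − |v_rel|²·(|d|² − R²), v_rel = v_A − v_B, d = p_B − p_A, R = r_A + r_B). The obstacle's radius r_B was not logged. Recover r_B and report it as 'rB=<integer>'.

m = -5312
d = (-7, -18);  v_rel = (-5, -2),  |v_rel|² = 29
v_rel×d = (-5)·(-18) − (-2)·(-7) = 76
since m = R²·29 − 76²:  R² = (5776 + -5312) / 29 = 16
R = √16 = 4  ⇒  r_B = 4 − 1 = 3

rB=3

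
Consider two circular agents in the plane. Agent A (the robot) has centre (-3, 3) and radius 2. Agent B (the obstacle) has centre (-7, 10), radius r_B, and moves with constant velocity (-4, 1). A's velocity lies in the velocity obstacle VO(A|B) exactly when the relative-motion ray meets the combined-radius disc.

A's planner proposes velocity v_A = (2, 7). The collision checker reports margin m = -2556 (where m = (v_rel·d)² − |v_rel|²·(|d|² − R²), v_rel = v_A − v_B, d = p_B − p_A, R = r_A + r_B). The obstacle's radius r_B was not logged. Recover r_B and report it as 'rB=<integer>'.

m = -2556
d = (-4, 7);  v_rel = (6, 6),  |v_rel|² = 72
v_rel×d = (6)·(7) − (6)·(-4) = 66
since m = R²·72 − 66²:  R² = (4356 + -2556) / 72 = 25
R = √25 = 5  ⇒  r_B = 5 − 2 = 3

rB=3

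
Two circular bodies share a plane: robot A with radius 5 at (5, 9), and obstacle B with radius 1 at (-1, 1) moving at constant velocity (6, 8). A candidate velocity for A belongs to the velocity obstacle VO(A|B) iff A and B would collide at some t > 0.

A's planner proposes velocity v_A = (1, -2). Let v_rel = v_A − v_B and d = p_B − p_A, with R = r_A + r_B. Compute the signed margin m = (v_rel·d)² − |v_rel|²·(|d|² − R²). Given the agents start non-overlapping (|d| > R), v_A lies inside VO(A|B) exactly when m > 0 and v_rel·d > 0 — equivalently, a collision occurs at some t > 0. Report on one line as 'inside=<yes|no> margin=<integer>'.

d = (-6, -8),  |d|² = 100;  R = 5+1 = 6,  c = 100−6² = 64
v_rel = (-5, -10),  |v_rel|² = 125;  v_rel·d = (-5)·(-6) + (-10)·(-8) = 110
125·t² − 220·t + 64 = 0  ⇒  m = 110² − 125·64 = 4100
m = 4100 > 0,  v_rel·d = 110 > 0  ⇒  inside

inside=yes margin=4100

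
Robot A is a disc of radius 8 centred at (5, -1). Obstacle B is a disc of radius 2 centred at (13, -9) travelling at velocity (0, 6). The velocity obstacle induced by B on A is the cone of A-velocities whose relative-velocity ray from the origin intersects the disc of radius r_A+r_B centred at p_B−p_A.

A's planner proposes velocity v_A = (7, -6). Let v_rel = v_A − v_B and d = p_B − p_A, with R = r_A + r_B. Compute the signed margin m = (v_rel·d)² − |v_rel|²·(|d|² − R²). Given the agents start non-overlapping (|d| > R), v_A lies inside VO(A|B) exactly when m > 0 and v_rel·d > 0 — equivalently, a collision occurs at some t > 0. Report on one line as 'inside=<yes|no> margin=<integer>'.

d = (8, -8),  |d|² = 128;  R = 8+2 = 10,  c = 128−10² = 28
v_rel = (7, -12),  |v_rel|² = 193;  v_rel·d = (7)·(8) + (-12)·(-8) = 152
193·t² − 304·t + 28 = 0  ⇒  m = 152² − 193·28 = 17700
m = 17700 > 0,  v_rel·d = 152 > 0  ⇒  inside

inside=yes margin=17700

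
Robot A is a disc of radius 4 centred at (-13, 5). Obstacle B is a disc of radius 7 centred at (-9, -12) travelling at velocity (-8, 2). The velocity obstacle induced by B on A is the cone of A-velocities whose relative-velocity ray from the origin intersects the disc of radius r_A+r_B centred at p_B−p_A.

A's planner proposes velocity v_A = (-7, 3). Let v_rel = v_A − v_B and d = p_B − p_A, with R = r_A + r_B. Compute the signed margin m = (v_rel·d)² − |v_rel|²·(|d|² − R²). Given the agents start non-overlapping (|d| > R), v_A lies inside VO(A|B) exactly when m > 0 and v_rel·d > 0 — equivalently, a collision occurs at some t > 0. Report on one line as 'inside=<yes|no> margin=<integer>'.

d = (4, -17),  |d|² = 305;  R = 4+7 = 11,  c = 305−11² = 184
v_rel = (1, 1),  |v_rel|² = 2;  v_rel·d = (1)·(4) + (1)·(-17) = -13
2·t² + 26·t + 184 = 0  ⇒  m = (-13)² − 2·184 = -199
m = -199 < 0,  v_rel·d = -13 < 0  ⇒  outside

inside=no margin=-199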